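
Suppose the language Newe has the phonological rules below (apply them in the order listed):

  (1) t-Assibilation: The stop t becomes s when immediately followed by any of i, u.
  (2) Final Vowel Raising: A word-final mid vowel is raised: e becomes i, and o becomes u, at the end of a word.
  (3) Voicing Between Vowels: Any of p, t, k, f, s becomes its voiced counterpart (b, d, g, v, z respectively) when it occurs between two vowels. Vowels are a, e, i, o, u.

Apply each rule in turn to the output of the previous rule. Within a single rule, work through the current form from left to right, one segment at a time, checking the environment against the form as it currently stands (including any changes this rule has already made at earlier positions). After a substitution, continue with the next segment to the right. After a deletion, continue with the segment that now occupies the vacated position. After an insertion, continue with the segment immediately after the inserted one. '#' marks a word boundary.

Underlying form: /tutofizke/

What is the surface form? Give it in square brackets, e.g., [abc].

[sudovizki]

(1) t-Assibilation: [tutofizke] → [sutofizke]
(2) Final Vowel Raising: [sutofizke] → [sutofizki]
(3) Voicing Between Vowels: [sutofizki] → [sudovizki]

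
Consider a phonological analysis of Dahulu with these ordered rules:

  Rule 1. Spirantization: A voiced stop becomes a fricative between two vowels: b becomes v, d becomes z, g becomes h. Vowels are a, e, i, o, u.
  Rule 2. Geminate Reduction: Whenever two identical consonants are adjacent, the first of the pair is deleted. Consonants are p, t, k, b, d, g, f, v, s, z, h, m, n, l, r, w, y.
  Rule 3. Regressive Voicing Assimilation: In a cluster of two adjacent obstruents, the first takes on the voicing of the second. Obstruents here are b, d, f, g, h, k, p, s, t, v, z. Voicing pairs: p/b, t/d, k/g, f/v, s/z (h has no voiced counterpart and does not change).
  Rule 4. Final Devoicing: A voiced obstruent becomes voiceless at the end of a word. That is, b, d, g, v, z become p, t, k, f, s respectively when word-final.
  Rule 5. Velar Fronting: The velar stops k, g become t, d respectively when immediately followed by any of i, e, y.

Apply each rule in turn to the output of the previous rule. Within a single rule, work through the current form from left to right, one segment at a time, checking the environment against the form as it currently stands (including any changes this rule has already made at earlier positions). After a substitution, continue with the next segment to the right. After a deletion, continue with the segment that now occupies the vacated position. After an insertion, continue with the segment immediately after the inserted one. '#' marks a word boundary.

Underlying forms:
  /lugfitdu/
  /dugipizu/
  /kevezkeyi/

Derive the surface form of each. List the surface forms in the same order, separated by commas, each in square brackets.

/lugfitdu/:
  Rule 1 Spirantization: no change — [lugfitdu]
  Rule 2 Geminate Reduction: no change — [lugfitdu]
  Rule 3 Regressive Voicing Assimilation: [lugfitdu] → [lukfiddu]
  Rule 4 Final Devoicing: no change — [lukfiddu]
  Rule 5 Velar Fronting: no change — [lukfiddu]
/dugipizu/:
  Rule 1 Spirantization: [dugipizu] → [duhipizu]
  Rule 2 Geminate Reduction: no change — [duhipizu]
  Rule 3 Regressive Voicing Assimilation: no change — [duhipizu]
  Rule 4 Final Devoicing: no change — [duhipizu]
  Rule 5 Velar Fronting: no change — [duhipizu]
/kevezkeyi/:
  Rule 1 Spirantization: no change — [kevezkeyi]
  Rule 2 Geminate Reduction: no change — [kevezkeyi]
  Rule 3 Regressive Voicing Assimilation: [kevezkeyi] → [keveskeyi]
  Rule 4 Final Devoicing: no change — [keveskeyi]
  Rule 5 Velar Fronting: [keveskeyi] → [tevesteyi]

[lukfiddu], [duhipizu], [tevesteyi]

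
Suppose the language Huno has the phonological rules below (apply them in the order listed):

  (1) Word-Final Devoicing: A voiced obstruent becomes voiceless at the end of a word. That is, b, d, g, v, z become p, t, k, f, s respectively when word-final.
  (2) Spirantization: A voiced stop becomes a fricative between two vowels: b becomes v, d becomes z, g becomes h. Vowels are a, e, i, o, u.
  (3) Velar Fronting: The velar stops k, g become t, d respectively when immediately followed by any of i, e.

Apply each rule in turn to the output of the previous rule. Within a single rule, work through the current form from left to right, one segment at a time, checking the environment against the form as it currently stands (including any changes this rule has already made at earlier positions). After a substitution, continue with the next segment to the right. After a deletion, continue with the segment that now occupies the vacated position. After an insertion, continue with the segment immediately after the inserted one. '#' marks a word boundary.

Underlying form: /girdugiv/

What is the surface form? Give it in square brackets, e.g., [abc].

[dirduhif]

(1) Word-Final Devoicing: [girdugiv] → [girdugif]
(2) Spirantization: [girdugif] → [girduhif]
(3) Velar Fronting: [girduhif] → [dirduhif]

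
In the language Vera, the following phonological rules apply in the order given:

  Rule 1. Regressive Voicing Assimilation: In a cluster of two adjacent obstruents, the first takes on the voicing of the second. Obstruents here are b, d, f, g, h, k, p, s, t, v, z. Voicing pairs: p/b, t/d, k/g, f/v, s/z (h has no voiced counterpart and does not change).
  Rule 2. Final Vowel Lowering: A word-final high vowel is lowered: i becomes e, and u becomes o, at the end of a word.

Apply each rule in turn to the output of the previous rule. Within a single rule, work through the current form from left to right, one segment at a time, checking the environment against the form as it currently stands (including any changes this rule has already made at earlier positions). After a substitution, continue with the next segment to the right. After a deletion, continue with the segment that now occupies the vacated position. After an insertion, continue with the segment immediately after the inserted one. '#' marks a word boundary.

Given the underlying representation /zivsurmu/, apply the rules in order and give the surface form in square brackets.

Rule 1 Regressive Voicing Assimilation: [zivsurmu] → [zifsurmu]
Rule 2 Final Vowel Lowering: [zifsurmu] → [zifsurmo]

[zifsurmo]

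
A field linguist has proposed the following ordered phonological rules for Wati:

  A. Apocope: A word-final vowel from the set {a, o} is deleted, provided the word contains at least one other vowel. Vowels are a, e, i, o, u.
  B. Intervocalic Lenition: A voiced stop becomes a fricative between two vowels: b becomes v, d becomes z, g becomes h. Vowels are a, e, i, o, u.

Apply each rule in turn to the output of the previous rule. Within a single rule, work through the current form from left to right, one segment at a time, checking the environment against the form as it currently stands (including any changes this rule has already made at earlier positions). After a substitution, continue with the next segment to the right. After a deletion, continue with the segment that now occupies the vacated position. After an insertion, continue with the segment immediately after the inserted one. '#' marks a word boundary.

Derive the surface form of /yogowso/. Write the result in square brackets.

A Apocope: [yogowso] → [yogows]
B Intervocalic Lenition: [yogows] → [yohows]

[yohows]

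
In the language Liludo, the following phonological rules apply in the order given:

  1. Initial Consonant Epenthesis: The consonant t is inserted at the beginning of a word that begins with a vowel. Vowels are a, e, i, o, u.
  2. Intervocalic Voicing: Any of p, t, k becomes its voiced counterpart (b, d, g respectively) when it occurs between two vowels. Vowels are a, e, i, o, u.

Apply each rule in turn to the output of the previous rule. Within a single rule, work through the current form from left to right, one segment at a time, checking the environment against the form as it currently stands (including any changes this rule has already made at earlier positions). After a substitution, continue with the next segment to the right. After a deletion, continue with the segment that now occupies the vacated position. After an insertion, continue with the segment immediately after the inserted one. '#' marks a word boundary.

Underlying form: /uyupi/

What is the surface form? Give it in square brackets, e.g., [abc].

1 Initial Consonant Epenthesis: [uyupi] → [tuyupi]
2 Intervocalic Voicing: [tuyupi] → [tuyubi]

[tuyubi]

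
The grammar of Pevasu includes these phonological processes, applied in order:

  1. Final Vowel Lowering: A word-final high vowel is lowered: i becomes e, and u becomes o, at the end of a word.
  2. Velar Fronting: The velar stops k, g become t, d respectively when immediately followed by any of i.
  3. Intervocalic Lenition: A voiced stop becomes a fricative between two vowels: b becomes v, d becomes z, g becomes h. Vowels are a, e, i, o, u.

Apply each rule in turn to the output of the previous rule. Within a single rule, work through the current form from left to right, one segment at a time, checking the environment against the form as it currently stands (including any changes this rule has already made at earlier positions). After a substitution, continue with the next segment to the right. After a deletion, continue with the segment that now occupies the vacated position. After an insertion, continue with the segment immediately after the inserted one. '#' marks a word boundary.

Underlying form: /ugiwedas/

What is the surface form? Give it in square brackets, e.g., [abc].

1 Final Vowel Lowering: no change — [ugiwedas]
2 Velar Fronting: [ugiwedas] → [udiwedas]
3 Intervocalic Lenition: [udiwedas] → [uziwezas]

[uziwezas]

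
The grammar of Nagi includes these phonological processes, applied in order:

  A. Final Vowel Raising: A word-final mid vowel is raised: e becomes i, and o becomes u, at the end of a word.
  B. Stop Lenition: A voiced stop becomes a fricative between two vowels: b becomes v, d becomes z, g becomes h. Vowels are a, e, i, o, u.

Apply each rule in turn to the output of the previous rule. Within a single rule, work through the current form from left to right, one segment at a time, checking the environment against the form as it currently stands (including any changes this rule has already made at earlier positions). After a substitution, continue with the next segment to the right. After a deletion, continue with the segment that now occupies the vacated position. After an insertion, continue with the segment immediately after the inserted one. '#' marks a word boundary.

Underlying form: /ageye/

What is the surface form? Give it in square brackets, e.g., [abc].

[aheyi]

A Final Vowel Raising: [ageye] → [ageyi]
B Stop Lenition: [ageyi] → [aheyi]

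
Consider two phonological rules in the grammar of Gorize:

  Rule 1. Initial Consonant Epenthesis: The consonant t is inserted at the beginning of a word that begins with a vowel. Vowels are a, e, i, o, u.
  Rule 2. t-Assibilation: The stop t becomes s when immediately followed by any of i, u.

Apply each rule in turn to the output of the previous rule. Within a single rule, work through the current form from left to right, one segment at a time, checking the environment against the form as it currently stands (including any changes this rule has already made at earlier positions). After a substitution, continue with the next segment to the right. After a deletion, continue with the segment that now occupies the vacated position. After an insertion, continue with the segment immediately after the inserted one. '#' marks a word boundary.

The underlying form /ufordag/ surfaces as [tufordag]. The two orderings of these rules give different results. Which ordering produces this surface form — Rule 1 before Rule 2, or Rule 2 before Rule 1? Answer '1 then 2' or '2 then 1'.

Order 1 then 2:
  1 Initial Consonant Epenthesis: [ufordag] → [tufordag]
  2 t-Assibilation: [tufordag] → [sufordag]
  result: [sufordag]
Order 2 then 1:
  2 t-Assibilation: no change — [ufordag]
  1 Initial Consonant Epenthesis: [ufordag] → [tufordag]
  result: [tufordag]

2 then 1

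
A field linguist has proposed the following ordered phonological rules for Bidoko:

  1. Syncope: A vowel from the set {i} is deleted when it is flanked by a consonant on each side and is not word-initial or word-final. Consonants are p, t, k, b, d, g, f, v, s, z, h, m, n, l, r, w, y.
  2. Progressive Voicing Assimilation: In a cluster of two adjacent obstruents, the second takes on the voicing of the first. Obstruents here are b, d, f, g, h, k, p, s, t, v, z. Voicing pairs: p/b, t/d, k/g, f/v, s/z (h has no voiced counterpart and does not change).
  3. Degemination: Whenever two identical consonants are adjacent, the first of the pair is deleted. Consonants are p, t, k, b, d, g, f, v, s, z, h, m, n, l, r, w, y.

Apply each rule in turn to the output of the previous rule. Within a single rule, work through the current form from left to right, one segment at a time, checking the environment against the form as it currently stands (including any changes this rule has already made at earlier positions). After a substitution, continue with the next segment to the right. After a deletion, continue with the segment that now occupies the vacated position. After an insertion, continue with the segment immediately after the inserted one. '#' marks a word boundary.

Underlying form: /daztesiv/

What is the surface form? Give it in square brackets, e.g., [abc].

1 Syncope: [daztesiv] → [daztesv]
2 Progressive Voicing Assimilation: [daztesv] → [dazdesf]
3 Degemination: no change — [dazdesf]

[dazdesf]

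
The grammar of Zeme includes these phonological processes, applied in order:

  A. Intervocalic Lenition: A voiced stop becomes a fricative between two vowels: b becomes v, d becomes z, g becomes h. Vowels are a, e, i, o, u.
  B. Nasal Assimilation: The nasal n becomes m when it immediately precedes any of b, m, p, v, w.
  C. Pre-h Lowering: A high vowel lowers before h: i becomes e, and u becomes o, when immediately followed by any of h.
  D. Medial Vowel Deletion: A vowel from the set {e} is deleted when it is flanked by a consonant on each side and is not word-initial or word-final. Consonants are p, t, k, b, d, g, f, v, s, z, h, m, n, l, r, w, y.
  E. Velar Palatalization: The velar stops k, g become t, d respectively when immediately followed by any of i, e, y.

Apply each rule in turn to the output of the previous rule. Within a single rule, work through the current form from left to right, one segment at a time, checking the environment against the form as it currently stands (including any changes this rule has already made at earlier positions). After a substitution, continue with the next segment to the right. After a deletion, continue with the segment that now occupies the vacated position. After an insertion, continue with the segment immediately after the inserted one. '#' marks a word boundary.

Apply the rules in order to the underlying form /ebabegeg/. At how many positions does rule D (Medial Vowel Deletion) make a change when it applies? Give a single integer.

2

A Intervocalic Lenition: [ebabegeg] → [evaveheg]
B Nasal Assimilation: no change — [evaveheg]
C Pre-h Lowering: no change — [evaveheg]
D Medial Vowel Deletion: [evaveheg] → [evavhg]
E Velar Palatalization: no change — [evavhg]
Rule D changed 2 position(s).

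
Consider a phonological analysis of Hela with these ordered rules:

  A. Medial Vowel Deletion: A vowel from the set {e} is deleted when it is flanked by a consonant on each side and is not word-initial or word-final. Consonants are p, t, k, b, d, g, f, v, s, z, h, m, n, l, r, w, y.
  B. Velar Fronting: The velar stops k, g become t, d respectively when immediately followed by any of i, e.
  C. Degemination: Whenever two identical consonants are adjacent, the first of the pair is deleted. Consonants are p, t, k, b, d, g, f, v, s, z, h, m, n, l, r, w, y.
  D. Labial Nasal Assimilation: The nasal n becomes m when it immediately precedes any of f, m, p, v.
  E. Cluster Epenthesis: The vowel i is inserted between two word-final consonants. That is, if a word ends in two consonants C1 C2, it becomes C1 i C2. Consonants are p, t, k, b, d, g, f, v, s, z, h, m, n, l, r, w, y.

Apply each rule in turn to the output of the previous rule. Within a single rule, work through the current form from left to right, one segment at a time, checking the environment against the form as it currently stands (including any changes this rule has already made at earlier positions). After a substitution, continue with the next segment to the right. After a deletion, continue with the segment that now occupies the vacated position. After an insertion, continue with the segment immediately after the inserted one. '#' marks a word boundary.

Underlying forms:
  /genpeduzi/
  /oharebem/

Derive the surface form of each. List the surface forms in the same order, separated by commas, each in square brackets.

[gmpduzi], [oharbim]

/genpeduzi/:
  A Medial Vowel Deletion: [genpeduzi] → [gnpduzi]
  B Velar Fronting: no change — [gnpduzi]
  C Degemination: no change — [gnpduzi]
  D Labial Nasal Assimilation: [gnpduzi] → [gmpduzi]
  E Cluster Epenthesis: no change — [gmpduzi]
/oharebem/:
  A Medial Vowel Deletion: [oharebem] → [oharbm]
  B Velar Fronting: no change — [oharbm]
  C Degemination: no change — [oharbm]
  D Labial Nasal Assimilation: no change — [oharbm]
  E Cluster Epenthesis: [oharbm] → [oharbim]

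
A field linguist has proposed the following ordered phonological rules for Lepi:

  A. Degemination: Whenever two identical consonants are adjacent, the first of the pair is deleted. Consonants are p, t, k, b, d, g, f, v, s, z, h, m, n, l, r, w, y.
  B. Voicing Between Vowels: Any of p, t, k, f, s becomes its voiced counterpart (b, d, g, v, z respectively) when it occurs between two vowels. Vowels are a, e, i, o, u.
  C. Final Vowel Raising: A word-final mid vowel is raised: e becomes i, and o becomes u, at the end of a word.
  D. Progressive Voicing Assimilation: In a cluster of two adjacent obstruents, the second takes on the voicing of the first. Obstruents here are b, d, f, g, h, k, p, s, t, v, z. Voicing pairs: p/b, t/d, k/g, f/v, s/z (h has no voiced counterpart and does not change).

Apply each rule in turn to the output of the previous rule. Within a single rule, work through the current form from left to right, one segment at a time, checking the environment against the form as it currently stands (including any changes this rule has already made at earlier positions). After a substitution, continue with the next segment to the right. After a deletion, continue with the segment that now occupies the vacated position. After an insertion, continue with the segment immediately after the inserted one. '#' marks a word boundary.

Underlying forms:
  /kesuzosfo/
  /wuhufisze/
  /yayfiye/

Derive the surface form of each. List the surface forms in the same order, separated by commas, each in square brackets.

[kezuzosfu], [wuhuvissi], [yayfiyi]

/kesuzosfo/:
  A Degemination: no change — [kesuzosfo]
  B Voicing Between Vowels: [kesuzosfo] → [kezuzosfo]
  C Final Vowel Raising: [kezuzosfo] → [kezuzosfu]
  D Progressive Voicing Assimilation: no change — [kezuzosfu]
/wuhufisze/:
  A Degemination: no change — [wuhufisze]
  B Voicing Between Vowels: [wuhufisze] → [wuhuvisze]
  C Final Vowel Raising: [wuhuvisze] → [wuhuviszi]
  D Progressive Voicing Assimilation: [wuhuviszi] → [wuhuvissi]
/yayfiye/:
  A Degemination: no change — [yayfiye]
  B Voicing Between Vowels: no change — [yayfiye]
  C Final Vowel Raising: [yayfiye] → [yayfiyi]
  D Progressive Voicing Assimilation: no change — [yayfiyi]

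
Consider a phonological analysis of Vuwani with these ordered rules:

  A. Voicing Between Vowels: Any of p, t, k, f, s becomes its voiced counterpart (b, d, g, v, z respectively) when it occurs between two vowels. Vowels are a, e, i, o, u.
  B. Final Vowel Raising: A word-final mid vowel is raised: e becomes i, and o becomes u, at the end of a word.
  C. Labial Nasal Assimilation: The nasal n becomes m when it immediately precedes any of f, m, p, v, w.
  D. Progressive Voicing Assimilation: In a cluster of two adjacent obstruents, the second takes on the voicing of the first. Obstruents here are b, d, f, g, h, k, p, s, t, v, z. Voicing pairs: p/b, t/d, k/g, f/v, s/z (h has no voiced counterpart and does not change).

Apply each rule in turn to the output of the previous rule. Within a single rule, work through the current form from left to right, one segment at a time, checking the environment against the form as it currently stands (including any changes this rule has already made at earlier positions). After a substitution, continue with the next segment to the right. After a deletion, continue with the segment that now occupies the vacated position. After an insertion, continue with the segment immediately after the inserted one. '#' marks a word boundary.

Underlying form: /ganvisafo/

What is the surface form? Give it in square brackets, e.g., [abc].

A Voicing Between Vowels: [ganvisafo] → [ganvizavo]
B Final Vowel Raising: [ganvizavo] → [ganvizavu]
C Labial Nasal Assimilation: [ganvizavu] → [gamvizavu]
D Progressive Voicing Assimilation: no change — [gamvizavu]

[gamvizavu]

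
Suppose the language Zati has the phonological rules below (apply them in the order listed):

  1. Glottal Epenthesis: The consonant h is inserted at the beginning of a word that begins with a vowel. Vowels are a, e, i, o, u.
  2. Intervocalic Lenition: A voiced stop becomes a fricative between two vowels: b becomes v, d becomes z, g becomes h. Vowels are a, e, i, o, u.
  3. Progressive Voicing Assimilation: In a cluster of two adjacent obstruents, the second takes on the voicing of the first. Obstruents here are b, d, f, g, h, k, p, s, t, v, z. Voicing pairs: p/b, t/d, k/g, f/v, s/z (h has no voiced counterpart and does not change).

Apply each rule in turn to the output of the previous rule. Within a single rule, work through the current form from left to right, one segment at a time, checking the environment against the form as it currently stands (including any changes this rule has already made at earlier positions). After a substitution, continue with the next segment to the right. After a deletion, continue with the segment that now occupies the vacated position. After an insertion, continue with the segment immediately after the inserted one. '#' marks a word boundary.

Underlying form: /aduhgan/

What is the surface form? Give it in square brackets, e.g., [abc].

[hazuhkan]

1 Glottal Epenthesis: [aduhgan] → [haduhgan]
2 Intervocalic Lenition: [haduhgan] → [hazuhgan]
3 Progressive Voicing Assimilation: [hazuhgan] → [hazuhkan]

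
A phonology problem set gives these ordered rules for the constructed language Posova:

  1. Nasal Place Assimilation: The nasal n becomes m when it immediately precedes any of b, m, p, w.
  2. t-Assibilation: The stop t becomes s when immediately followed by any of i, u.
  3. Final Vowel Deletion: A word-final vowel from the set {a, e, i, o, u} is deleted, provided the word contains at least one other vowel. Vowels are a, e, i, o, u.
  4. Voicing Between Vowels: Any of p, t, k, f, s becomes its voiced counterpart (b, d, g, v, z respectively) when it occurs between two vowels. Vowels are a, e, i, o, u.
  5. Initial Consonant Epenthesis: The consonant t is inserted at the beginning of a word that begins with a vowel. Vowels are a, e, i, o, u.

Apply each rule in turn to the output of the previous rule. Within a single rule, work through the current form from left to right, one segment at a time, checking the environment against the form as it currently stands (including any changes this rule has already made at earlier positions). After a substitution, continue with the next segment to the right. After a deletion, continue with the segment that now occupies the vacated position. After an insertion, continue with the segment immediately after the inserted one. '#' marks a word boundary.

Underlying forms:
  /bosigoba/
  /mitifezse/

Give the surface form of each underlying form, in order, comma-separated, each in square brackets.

/bosigoba/:
  1 Nasal Place Assimilation: no change — [bosigoba]
  2 t-Assibilation: no change — [bosigoba]
  3 Final Vowel Deletion: [bosigoba] → [bosigob]
  4 Voicing Between Vowels: [bosigob] → [bozigob]
  5 Initial Consonant Epenthesis: no change — [bozigob]
/mitifezse/:
  1 Nasal Place Assimilation: no change — [mitifezse]
  2 t-Assibilation: [mitifezse] → [misifezse]
  3 Final Vowel Deletion: [misifezse] → [misifezs]
  4 Voicing Between Vowels: [misifezs] → [mizivezs]
  5 Initial Consonant Epenthesis: no change — [mizivezs]

[bozigob], [mizivezs]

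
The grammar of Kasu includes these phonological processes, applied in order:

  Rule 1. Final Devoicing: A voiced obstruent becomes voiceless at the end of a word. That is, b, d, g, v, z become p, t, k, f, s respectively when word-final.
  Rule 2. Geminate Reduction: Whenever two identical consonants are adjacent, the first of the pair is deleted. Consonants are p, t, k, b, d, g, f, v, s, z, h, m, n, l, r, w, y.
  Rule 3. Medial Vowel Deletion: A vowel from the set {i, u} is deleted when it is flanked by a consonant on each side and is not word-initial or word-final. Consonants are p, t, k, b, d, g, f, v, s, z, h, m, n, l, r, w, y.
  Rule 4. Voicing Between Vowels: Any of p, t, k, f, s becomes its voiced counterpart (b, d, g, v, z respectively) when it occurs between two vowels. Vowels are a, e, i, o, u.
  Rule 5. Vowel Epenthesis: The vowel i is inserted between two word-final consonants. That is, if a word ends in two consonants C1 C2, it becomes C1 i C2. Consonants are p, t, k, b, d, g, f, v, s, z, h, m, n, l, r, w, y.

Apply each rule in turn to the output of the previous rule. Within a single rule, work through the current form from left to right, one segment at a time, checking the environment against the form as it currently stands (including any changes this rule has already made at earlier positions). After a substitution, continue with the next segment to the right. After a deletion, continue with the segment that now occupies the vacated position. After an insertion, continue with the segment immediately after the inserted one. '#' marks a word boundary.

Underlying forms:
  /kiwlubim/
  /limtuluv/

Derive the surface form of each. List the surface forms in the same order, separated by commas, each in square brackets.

[kwlbim], [lmtlif]

/kiwlubim/:
  Rule 1 Final Devoicing: no change — [kiwlubim]
  Rule 2 Geminate Reduction: no change — [kiwlubim]
  Rule 3 Medial Vowel Deletion: [kiwlubim] → [kwlbm]
  Rule 4 Voicing Between Vowels: no change — [kwlbm]
  Rule 5 Vowel Epenthesis: [kwlbm] → [kwlbim]
/limtuluv/:
  Rule 1 Final Devoicing: [limtuluv] → [limtuluf]
  Rule 2 Geminate Reduction: no change — [limtuluf]
  Rule 3 Medial Vowel Deletion: [limtuluf] → [lmtlf]
  Rule 4 Voicing Between Vowels: no change — [lmtlf]
  Rule 5 Vowel Epenthesis: [lmtlf] → [lmtlif]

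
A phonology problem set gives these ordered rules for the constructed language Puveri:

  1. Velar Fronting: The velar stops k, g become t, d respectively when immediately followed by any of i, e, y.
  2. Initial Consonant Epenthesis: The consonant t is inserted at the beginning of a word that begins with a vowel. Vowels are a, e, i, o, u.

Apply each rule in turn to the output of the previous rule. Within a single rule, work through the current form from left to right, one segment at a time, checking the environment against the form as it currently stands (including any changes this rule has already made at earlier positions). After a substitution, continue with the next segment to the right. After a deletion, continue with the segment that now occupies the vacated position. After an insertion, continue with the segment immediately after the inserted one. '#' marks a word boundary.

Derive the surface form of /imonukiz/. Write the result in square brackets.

1 Velar Fronting: [imonukiz] → [imonutiz]
2 Initial Consonant Epenthesis: [imonutiz] → [timonutiz]

[timonutiz]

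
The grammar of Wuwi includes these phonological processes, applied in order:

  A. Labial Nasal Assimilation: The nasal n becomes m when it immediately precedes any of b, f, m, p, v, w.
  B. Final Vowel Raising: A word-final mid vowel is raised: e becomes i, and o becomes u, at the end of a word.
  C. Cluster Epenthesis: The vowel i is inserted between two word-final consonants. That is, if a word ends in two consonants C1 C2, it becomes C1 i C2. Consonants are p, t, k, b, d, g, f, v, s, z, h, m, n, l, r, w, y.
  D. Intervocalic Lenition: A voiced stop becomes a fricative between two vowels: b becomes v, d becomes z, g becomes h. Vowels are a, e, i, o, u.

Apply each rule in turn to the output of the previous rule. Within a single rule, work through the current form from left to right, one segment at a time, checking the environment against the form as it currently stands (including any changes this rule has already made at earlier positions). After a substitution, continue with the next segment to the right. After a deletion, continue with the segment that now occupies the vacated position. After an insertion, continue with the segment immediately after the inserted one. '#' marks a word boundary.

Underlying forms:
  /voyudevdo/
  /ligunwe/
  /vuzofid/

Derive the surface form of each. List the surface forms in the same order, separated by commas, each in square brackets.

[voyuzevdu], [lihumwi], [vuzofid]

/voyudevdo/:
  A Labial Nasal Assimilation: no change — [voyudevdo]
  B Final Vowel Raising: [voyudevdo] → [voyudevdu]
  C Cluster Epenthesis: no change — [voyudevdu]
  D Intervocalic Lenition: [voyudevdu] → [voyuzevdu]
/ligunwe/:
  A Labial Nasal Assimilation: [ligunwe] → [ligumwe]
  B Final Vowel Raising: [ligumwe] → [ligumwi]
  C Cluster Epenthesis: no change — [ligumwi]
  D Intervocalic Lenition: [ligumwi] → [lihumwi]
/vuzofid/:
  A Labial Nasal Assimilation: no change — [vuzofid]
  B Final Vowel Raising: no change — [vuzofid]
  C Cluster Epenthesis: no change — [vuzofid]
  D Intervocalic Lenition: no change — [vuzofid]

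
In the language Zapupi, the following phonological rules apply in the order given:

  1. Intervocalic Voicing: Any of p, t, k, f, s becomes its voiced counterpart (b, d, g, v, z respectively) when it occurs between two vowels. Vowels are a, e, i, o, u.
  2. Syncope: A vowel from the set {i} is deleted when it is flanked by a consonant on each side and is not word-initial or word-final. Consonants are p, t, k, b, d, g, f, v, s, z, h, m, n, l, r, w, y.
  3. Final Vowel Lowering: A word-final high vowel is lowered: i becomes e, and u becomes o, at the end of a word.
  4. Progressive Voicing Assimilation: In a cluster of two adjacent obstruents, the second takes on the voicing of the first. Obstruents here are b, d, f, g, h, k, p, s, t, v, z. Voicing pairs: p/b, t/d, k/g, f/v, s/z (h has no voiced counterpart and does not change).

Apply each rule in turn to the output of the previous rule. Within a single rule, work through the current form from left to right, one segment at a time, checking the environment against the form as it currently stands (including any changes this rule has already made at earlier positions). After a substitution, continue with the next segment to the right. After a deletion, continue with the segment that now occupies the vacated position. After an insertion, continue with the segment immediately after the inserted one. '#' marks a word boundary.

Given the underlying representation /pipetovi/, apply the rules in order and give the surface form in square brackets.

[ppedove]

1 Intervocalic Voicing: [pipetovi] → [pibedovi]
2 Syncope: [pibedovi] → [pbedovi]
3 Final Vowel Lowering: [pbedovi] → [pbedove]
4 Progressive Voicing Assimilation: [pbedove] → [ppedove]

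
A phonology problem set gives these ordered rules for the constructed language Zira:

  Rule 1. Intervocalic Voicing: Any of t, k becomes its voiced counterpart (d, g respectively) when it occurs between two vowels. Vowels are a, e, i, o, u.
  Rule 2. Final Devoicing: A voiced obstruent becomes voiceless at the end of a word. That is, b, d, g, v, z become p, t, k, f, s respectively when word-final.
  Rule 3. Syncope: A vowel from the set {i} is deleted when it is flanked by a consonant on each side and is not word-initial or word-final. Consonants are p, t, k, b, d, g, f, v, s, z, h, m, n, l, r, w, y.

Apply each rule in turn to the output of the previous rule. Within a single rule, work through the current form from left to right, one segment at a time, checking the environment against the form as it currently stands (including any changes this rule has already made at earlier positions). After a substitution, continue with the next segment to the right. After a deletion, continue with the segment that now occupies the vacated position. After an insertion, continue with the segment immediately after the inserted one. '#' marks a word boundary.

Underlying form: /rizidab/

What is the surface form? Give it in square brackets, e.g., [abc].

[rzdap]

Rule 1 Intervocalic Voicing: no change — [rizidab]
Rule 2 Final Devoicing: [rizidab] → [rizidap]
Rule 3 Syncope: [rizidap] → [rzdap]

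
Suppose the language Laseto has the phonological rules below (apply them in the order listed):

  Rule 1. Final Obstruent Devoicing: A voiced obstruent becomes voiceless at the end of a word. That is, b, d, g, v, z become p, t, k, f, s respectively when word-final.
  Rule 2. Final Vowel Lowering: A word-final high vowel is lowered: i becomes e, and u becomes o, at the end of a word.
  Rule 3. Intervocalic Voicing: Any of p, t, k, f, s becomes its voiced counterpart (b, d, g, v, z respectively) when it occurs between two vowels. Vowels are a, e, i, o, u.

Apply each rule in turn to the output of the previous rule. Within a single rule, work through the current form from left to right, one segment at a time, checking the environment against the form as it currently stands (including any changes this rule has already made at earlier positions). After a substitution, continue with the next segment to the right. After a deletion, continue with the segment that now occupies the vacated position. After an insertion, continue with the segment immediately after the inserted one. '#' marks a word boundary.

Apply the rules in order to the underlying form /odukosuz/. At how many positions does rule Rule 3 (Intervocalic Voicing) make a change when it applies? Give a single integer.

Rule 1 Final Obstruent Devoicing: [odukosuz] → [odukosus]
Rule 2 Final Vowel Lowering: no change — [odukosus]
Rule 3 Intervocalic Voicing: [odukosus] → [odugozus]
Rule Rule 3 changed 2 position(s).

2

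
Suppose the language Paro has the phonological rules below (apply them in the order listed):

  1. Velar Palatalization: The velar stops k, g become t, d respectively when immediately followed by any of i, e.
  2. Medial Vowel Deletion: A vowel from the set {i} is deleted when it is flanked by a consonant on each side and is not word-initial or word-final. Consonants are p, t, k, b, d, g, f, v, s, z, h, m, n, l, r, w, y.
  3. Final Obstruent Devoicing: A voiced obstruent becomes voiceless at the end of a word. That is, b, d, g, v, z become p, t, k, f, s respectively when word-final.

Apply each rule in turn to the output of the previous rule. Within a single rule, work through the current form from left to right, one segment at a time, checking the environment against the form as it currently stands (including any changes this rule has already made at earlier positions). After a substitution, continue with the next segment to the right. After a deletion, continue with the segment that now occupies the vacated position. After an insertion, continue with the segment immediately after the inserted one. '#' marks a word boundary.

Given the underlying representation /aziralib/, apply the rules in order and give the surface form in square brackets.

1 Velar Palatalization: no change — [aziralib]
2 Medial Vowel Deletion: [aziralib] → [azralb]
3 Final Obstruent Devoicing: [azralb] → [azralp]

[azralp]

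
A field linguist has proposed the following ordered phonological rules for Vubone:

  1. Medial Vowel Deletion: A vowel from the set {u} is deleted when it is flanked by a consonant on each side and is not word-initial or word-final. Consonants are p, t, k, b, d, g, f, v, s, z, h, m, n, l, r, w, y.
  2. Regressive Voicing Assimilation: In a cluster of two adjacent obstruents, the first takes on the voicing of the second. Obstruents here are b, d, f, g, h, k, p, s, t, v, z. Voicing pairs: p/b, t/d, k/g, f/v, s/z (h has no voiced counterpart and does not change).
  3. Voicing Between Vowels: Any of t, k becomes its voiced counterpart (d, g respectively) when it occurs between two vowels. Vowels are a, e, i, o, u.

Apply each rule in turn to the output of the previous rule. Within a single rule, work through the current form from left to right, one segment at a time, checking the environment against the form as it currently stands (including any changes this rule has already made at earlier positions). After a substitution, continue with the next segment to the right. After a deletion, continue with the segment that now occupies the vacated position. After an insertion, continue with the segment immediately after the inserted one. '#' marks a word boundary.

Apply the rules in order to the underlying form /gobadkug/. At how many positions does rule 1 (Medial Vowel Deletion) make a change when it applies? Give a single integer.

1

1 Medial Vowel Deletion: [gobadkug] → [gobadkg]
2 Regressive Voicing Assimilation: [gobadkg] → [gobatgg]
3 Voicing Between Vowels: no change — [gobatgg]
Rule 1 changed 1 position(s).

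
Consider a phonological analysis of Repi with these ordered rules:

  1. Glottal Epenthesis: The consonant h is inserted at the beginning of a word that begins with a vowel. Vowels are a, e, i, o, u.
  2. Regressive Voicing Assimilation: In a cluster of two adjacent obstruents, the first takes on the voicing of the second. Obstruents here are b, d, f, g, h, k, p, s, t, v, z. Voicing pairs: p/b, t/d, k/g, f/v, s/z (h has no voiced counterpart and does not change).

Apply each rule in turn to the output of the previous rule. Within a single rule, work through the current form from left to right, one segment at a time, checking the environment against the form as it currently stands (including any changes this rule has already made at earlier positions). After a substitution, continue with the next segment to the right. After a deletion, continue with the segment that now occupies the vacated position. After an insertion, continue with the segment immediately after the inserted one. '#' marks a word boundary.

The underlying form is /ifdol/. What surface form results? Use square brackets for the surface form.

1 Glottal Epenthesis: [ifdol] → [hifdol]
2 Regressive Voicing Assimilation: [hifdol] → [hivdol]

[hivdol]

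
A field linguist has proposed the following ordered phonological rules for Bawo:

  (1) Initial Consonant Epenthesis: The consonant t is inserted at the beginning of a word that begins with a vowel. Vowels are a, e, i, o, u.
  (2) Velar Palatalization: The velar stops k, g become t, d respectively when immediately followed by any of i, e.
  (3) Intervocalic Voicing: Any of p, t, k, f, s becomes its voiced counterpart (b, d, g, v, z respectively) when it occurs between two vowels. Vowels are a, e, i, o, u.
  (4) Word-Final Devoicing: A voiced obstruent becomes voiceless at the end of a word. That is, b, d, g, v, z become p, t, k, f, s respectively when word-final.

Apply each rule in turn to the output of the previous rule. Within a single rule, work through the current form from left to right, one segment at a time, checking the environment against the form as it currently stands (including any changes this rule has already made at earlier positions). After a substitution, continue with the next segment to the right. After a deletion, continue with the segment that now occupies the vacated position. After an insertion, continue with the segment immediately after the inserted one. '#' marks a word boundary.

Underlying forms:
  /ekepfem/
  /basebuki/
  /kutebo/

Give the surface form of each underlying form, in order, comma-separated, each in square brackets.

/ekepfem/:
  (1) Initial Consonant Epenthesis: [ekepfem] → [tekepfem]
  (2) Velar Palatalization: [tekepfem] → [tetepfem]
  (3) Intervocalic Voicing: [tetepfem] → [tedepfem]
  (4) Word-Final Devoicing: no change — [tedepfem]
/basebuki/:
  (1) Initial Consonant Epenthesis: no change — [basebuki]
  (2) Velar Palatalization: [basebuki] → [basebuti]
  (3) Intervocalic Voicing: [basebuti] → [bazebudi]
  (4) Word-Final Devoicing: no change — [bazebudi]
/kutebo/:
  (1) Initial Consonant Epenthesis: no change — [kutebo]
  (2) Velar Palatalization: no change — [kutebo]
  (3) Intervocalic Voicing: [kutebo] → [kudebo]
  (4) Word-Final Devoicing: no change — [kudebo]

[tedepfem], [bazebudi], [kudebo]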